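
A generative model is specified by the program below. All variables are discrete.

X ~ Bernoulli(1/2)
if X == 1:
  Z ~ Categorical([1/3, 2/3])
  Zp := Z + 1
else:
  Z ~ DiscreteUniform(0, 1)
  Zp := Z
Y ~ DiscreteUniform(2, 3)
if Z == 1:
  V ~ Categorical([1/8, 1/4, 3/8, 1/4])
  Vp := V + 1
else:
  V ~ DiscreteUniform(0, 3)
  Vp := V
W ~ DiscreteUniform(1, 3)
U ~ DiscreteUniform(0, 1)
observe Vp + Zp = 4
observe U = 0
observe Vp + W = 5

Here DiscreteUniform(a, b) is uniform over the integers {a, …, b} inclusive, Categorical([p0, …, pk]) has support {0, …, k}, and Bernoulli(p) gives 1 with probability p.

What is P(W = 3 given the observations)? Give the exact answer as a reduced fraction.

Enumerate traces; 6 have nonzero weight after conditioning:
  (X=0, Z=1, Y=2, V=2, W=2, U=0) weight 1/128
  (X=0, Z=1, Y=3, V=2, W=2, U=0) weight 1/128
  (X=1, Z=0, Y=2, V=3, W=2, U=0) weight 1/288
  (X=1, Z=0, Y=3, V=3, W=2, U=0) weight 1/288
  (X=1, Z=1, Y=2, V=1, W=3, U=0) weight 1/144
  (X=1, Z=1, Y=3, V=1, W=3, U=0) weight 1/144
Group by W:
  weight(W=2) = 13/576
  weight(W=3) = 1/72
Total weight = 13/576 + 1/72 = 7/192
P(W=2 | obs) = 13/576 / 7/192 = 13/21
P(W=3 | obs) = 1/72 / 7/192 = 8/21

P(W = 3 | obs) = 8/21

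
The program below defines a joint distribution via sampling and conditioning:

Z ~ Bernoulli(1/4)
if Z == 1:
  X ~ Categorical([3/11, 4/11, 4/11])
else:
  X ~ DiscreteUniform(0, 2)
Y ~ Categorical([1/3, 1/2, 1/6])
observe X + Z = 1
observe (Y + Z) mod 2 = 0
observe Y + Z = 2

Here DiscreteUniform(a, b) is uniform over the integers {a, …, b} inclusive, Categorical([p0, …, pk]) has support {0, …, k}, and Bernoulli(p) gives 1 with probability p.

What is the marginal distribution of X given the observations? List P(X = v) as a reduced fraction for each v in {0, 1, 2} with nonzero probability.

Enumerate traces; 2 have nonzero weight after conditioning:
  (Z=0, X=1, Y=2) weight 1/24
  (Z=1, X=0, Y=1) weight 3/88
Group by X:
  weight(X=0) = 3/88
  weight(X=1) = 1/24
Total weight = 3/88 + 1/24 = 5/66
P(X=0 | obs) = 3/88 / 5/66 = 9/20
P(X=1 | obs) = 1/24 / 5/66 = 11/20

P(X=0) = 9/20, P(X=1) = 11/20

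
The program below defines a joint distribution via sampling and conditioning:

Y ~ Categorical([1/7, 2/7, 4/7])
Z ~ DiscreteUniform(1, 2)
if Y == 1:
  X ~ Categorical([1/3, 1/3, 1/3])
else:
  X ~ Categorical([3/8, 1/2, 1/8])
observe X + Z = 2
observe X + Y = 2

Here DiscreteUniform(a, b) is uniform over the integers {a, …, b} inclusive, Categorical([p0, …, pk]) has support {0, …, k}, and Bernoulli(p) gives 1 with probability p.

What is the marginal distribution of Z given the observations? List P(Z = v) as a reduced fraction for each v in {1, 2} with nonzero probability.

P(Z=1) = 4/13, P(Z=2) = 9/13

Enumerate traces; 2 have nonzero weight after conditioning:
  (Y=1, Z=1, X=1) weight 1/21
  (Y=2, Z=2, X=0) weight 3/28
Group by Z:
  weight(Z=1) = 1/21
  weight(Z=2) = 3/28
Total weight = 1/21 + 3/28 = 13/84
P(Z=1 | obs) = 1/21 / 13/84 = 4/13
P(Z=2 | obs) = 3/28 / 13/84 = 9/13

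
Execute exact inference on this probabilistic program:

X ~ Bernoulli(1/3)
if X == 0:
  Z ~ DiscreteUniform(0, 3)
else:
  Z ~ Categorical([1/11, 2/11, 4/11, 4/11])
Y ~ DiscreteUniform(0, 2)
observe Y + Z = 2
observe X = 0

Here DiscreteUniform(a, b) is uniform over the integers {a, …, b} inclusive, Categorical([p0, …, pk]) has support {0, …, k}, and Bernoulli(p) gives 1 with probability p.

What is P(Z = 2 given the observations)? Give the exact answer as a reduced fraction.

Enumerate traces; 3 have nonzero weight after conditioning:
  (X=0, Z=0, Y=2) weight 1/18
  (X=0, Z=1, Y=1) weight 1/18
  (X=0, Z=2, Y=0) weight 1/18
Group by Z:
  weight(Z=0) = 1/18
  weight(Z=1) = 1/18
  weight(Z=2) = 1/18
Total weight = 1/18 + 1/18 + 1/18 = 1/6
P(Z=0 | obs) = 1/18 / 1/6 = 1/3
P(Z=1 | obs) = 1/18 / 1/6 = 1/3
P(Z=2 | obs) = 1/18 / 1/6 = 1/3

P(Z = 2 | obs) = 1/3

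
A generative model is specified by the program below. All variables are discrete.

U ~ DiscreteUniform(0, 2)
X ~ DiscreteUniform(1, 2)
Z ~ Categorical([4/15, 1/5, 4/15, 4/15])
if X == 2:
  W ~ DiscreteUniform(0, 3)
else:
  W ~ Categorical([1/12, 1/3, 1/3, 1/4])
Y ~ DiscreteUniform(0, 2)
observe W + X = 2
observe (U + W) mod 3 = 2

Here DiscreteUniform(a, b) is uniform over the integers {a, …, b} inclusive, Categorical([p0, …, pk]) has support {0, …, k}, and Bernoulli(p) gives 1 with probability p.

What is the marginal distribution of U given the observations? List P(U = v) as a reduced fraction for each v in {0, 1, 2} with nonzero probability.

Enumerate traces; 24 have nonzero weight after conditioning:
  (U=1, X=1, Z=0, W=1, Y=0) weight 2/405
  (U=1, X=1, Z=0, W=1, Y=1) weight 2/405
  (U=1, X=1, Z=0, W=1, Y=2) weight 2/405
  (U=1, X=1, Z=1, W=1, Y=0) weight 1/270
  (U=1, X=1, Z=1, W=1, Y=1) weight 1/270
  (U=1, X=1, Z=1, W=1, Y=2) weight 1/270
  (U=1, X=1, Z=2, W=1, Y=0) weight 2/405
  (U=1, X=1, Z=2, W=1, Y=1) weight 2/405
  (U=2, X=2, Z=0, W=0, Y=0) weight 1/270
  … 15 more
Group by U:
  weight(U=1) = 1/18
  weight(U=2) = 1/24
Total weight = 1/18 + 1/24 = 7/72
P(U=1 | obs) = 1/18 / 7/72 = 4/7
P(U=2 | obs) = 1/24 / 7/72 = 3/7

P(U=1) = 4/7, P(U=2) = 3/7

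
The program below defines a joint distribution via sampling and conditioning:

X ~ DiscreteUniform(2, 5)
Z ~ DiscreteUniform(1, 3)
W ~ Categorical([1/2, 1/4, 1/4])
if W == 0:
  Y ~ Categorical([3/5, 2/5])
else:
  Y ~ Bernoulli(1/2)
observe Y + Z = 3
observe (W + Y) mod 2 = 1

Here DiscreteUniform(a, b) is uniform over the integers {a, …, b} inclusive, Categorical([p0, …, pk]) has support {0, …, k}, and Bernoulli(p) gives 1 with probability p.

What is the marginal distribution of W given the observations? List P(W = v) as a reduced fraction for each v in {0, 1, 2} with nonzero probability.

P(W=0) = 4/9, P(W=1) = 5/18, P(W=2) = 5/18

Enumerate traces; 12 have nonzero weight after conditioning:
  (X=2, Z=2, W=0, Y=1) weight 1/60
  (X=2, Z=2, W=2, Y=1) weight 1/96
  (X=2, Z=3, W=1, Y=0) weight 1/96
  (X=3, Z=2, W=0, Y=1) weight 1/60
  (X=3, Z=2, W=2, Y=1) weight 1/96
  (X=3, Z=3, W=1, Y=0) weight 1/96
  (X=4, Z=2, W=0, Y=1) weight 1/60
  (X=4, Z=2, W=2, Y=1) weight 1/96
  … 4 more
Group by W:
  weight(W=0) = 1/15
  weight(W=1) = 1/24
  weight(W=2) = 1/24
Total weight = 1/15 + 1/24 + 1/24 = 3/20
P(W=0 | obs) = 1/15 / 3/20 = 4/9
P(W=1 | obs) = 1/24 / 3/20 = 5/18
P(W=2 | obs) = 1/24 / 3/20 = 5/18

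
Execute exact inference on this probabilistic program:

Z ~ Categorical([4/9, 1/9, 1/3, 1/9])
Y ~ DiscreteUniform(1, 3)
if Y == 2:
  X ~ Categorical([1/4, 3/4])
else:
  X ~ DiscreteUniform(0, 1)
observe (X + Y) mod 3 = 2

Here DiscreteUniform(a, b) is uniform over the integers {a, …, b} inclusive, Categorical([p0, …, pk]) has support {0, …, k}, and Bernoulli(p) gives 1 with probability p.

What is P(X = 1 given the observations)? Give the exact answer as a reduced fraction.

Enumerate traces; 8 have nonzero weight after conditioning:
  (Z=0, Y=1, X=1) weight 2/27
  (Z=0, Y=2, X=0) weight 1/27
  (Z=1, Y=1, X=1) weight 1/54
  (Z=1, Y=2, X=0) weight 1/108
  (Z=2, Y=1, X=1) weight 1/18
  (Z=2, Y=2, X=0) weight 1/36
  (Z=3, Y=1, X=1) weight 1/54
  (Z=3, Y=2, X=0) weight 1/108
Group by X:
  weight(X=0) = 1/12
  weight(X=1) = 1/6
Total weight = 1/12 + 1/6 = 1/4
P(X=0 | obs) = 1/12 / 1/4 = 1/3
P(X=1 | obs) = 1/6 / 1/4 = 2/3

P(X = 1 | obs) = 2/3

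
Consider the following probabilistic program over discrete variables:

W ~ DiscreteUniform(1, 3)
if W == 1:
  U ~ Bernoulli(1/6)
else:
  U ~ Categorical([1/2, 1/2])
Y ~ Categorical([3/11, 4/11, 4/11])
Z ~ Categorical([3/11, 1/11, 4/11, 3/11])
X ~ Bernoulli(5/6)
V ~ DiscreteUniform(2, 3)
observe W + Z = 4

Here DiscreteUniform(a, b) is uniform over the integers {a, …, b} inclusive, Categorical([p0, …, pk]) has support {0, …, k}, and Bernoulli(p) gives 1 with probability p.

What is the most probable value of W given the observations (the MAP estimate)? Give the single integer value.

argmax_v P(W = v | obs) = 2

Enumerate traces; 72 have nonzero weight after conditioning:
  (W=1, U=0, Y=0, Z=3, X=0, V=2) weight 5/2904
  (W=1, U=0, Y=0, Z=3, X=0, V=3) weight 5/2904
  (W=1, U=0, Y=0, Z=3, X=1, V=2) weight 25/2904
  (W=1, U=0, Y=0, Z=3, X=1, V=3) weight 25/2904
  (W=1, U=0, Y=1, Z=3, X=0, V=2) weight 5/2178
  (W=1, U=0, Y=1, Z=3, X=0, V=3) weight 5/2178
  (W=1, U=0, Y=1, Z=3, X=1, V=2) weight 25/2178
  (W=1, U=0, Y=1, Z=3, X=1, V=3) weight 25/2178
  (W=2, U=0, Y=0, Z=2, X=0, V=2) weight 1/726
  (W=3, U=0, Y=0, Z=1, X=0, V=2) weight 1/2904
  … 62 more
Group by W:
  weight(W=1) = 1/11
  weight(W=2) = 4/33
  weight(W=3) = 1/33
Total weight = 1/11 + 4/33 + 1/33 = 8/33
P(W=1 | obs) = 1/11 / 8/33 = 3/8
P(W=2 | obs) = 4/33 / 8/33 = 1/2
P(W=3 | obs) = 1/33 / 8/33 = 1/8
argmax = 2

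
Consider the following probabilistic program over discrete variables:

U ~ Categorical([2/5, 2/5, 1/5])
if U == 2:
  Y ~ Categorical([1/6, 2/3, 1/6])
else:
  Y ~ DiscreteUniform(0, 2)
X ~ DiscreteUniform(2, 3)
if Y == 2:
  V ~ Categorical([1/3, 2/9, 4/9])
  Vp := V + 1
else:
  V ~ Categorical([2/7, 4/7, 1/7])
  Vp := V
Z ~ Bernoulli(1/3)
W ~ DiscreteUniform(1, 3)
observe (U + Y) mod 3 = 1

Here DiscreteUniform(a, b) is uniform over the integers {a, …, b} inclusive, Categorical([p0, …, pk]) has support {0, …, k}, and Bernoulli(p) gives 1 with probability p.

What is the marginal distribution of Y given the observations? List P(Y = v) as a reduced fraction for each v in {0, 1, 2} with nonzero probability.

P(Y=0) = 4/9, P(Y=1) = 4/9, P(Y=2) = 1/9

Enumerate traces; 108 have nonzero weight after conditioning:
  (U=0, Y=1, X=2, V=0, Z=0, W=1) weight 4/945
  (U=0, Y=1, X=2, V=0, Z=0, W=2) weight 4/945
  (U=0, Y=1, X=2, V=0, Z=0, W=3) weight 4/945
  (U=0, Y=1, X=2, V=0, Z=1, W=1) weight 2/945
  (U=0, Y=1, X=2, V=0, Z=1, W=2) weight 2/945
  (U=0, Y=1, X=2, V=0, Z=1, W=3) weight 2/945
  (U=0, Y=1, X=2, V=1, Z=0, W=1) weight 8/945
  (U=0, Y=1, X=2, V=1, Z=0, W=2) weight 8/945
  (U=1, Y=0, X=2, V=0, Z=0, W=1) weight 4/945
  (U=2, Y=2, X=2, V=0, Z=0, W=1) weight 1/810
  … 98 more
Group by Y:
  weight(Y=0) = 2/15
  weight(Y=1) = 2/15
  weight(Y=2) = 1/30
Total weight = 2/15 + 2/15 + 1/30 = 3/10
P(Y=0 | obs) = 2/15 / 3/10 = 4/9
P(Y=1 | obs) = 2/15 / 3/10 = 4/9
P(Y=2 | obs) = 1/30 / 3/10 = 1/9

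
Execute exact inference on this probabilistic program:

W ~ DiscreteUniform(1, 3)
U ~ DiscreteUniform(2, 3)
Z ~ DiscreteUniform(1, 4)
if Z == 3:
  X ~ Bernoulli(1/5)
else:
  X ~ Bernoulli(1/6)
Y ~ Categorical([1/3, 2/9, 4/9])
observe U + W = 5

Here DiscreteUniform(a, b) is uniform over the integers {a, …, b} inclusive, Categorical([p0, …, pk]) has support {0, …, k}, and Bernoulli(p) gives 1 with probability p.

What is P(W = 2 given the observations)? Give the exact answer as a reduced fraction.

Enumerate traces; 48 have nonzero weight after conditioning:
  (W=2, U=3, Z=1, X=0, Y=0) weight 5/432
  (W=2, U=3, Z=1, X=0, Y=1) weight 5/648
  (W=2, U=3, Z=1, X=0, Y=2) weight 5/324
  (W=2, U=3, Z=1, X=1, Y=0) weight 1/432
  (W=2, U=3, Z=1, X=1, Y=1) weight 1/648
  (W=2, U=3, Z=1, X=1, Y=2) weight 1/324
  (W=2, U=3, Z=2, X=0, Y=0) weight 5/432
  (W=2, U=3, Z=2, X=0, Y=1) weight 5/648
  (W=3, U=2, Z=1, X=0, Y=0) weight 5/432
  … 39 more
Group by W:
  weight(W=2) = 1/6
  weight(W=3) = 1/6
Total weight = 1/6 + 1/6 = 1/3
P(W=2 | obs) = 1/6 / 1/3 = 1/2
P(W=3 | obs) = 1/6 / 1/3 = 1/2

P(W = 2 | obs) = 1/2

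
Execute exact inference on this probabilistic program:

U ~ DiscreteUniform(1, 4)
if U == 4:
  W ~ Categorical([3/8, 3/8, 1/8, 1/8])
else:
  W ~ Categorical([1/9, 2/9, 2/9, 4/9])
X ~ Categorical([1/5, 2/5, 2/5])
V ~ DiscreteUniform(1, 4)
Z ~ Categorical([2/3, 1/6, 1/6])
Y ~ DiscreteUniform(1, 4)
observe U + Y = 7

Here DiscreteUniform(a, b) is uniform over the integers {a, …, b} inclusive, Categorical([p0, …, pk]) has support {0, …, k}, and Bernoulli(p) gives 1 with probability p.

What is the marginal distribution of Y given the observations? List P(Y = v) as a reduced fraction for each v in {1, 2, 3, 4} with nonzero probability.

P(Y=3) = 1/2, P(Y=4) = 1/2

Enumerate traces; 288 have nonzero weight after conditioning:
  (U=3, W=0, X=0, V=1, Z=0, Y=4) weight 1/4320
  (U=3, W=0, X=0, V=1, Z=1, Y=4) weight 1/17280
  (U=3, W=0, X=0, V=1, Z=2, Y=4) weight 1/17280
  (U=3, W=0, X=0, V=2, Z=0, Y=4) weight 1/4320
  (U=3, W=0, X=0, V=2, Z=1, Y=4) weight 1/17280
  (U=3, W=0, X=0, V=2, Z=2, Y=4) weight 1/17280
  (U=3, W=0, X=0, V=3, Z=0, Y=4) weight 1/4320
  (U=3, W=0, X=0, V=3, Z=1, Y=4) weight 1/17280
  (U=4, W=0, X=0, V=1, Z=0, Y=3) weight 1/1280
  … 279 more
Group by Y:
  weight(Y=3) = 1/16
  weight(Y=4) = 1/16
Total weight = 1/16 + 1/16 = 1/8
P(Y=3 | obs) = 1/16 / 1/8 = 1/2
P(Y=4 | obs) = 1/16 / 1/8 = 1/2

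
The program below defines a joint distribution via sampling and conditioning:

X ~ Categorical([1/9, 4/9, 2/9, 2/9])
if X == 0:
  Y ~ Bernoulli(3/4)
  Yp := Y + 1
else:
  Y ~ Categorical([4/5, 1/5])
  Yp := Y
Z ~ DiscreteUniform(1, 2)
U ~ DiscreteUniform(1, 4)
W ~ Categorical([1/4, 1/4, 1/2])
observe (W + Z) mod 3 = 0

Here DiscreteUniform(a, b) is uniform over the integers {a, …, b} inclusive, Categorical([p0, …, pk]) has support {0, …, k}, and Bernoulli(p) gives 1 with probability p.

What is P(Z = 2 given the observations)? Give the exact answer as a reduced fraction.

Enumerate traces; 64 have nonzero weight after conditioning:
  (X=0, Y=0, Z=1, U=1, W=2) weight 1/576
  (X=0, Y=0, Z=1, U=2, W=2) weight 1/576
  (X=0, Y=0, Z=1, U=3, W=2) weight 1/576
  (X=0, Y=0, Z=1, U=4, W=2) weight 1/576
  (X=0, Y=0, Z=2, U=1, W=1) weight 1/1152
  (X=0, Y=0, Z=2, U=2, W=1) weight 1/1152
  (X=0, Y=0, Z=2, U=3, W=1) weight 1/1152
  (X=0, Y=0, Z=2, U=4, W=1) weight 1/1152
  … 56 more
Group by Z:
  weight(Z=1) = 1/4
  weight(Z=2) = 1/8
Total weight = 1/4 + 1/8 = 3/8
P(Z=1 | obs) = 1/4 / 3/8 = 2/3
P(Z=2 | obs) = 1/8 / 3/8 = 1/3

P(Z = 2 | obs) = 1/3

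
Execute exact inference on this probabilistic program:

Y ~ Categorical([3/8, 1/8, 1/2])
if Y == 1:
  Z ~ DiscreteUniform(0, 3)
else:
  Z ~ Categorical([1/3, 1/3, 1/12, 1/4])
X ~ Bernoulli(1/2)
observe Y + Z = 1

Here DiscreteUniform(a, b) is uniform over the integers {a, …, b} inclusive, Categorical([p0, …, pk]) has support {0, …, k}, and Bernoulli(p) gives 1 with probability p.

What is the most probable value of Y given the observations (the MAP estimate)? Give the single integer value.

argmax_v P(Y = v | obs) = 0

Enumerate traces; 4 have nonzero weight after conditioning:
  (Y=0, Z=1, X=0) weight 1/16
  (Y=0, Z=1, X=1) weight 1/16
  (Y=1, Z=0, X=0) weight 1/64
  (Y=1, Z=0, X=1) weight 1/64
Group by Y:
  weight(Y=0) = 1/8
  weight(Y=1) = 1/32
Total weight = 1/8 + 1/32 = 5/32
P(Y=0 | obs) = 1/8 / 5/32 = 4/5
P(Y=1 | obs) = 1/32 / 5/32 = 1/5
argmax = 0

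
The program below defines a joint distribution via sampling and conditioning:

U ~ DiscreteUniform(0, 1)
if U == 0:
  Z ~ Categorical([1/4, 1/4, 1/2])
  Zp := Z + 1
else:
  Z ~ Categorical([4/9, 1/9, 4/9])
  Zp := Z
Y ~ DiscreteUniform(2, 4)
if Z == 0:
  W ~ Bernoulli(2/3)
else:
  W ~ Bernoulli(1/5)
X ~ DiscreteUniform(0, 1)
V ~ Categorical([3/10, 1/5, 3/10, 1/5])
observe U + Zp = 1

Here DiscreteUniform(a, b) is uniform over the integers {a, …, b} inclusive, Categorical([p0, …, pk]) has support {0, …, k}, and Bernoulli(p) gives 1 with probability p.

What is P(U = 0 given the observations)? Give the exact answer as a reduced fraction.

Enumerate traces; 96 have nonzero weight after conditioning:
  (U=0, Z=0, Y=2, W=0, X=0, V=0) weight 1/480
  (U=0, Z=0, Y=2, W=0, X=0, V=1) weight 1/720
  (U=0, Z=0, Y=2, W=0, X=0, V=2) weight 1/480
  (U=0, Z=0, Y=2, W=0, X=0, V=3) weight 1/720
  (U=0, Z=0, Y=2, W=0, X=1, V=0) weight 1/480
  (U=0, Z=0, Y=2, W=0, X=1, V=1) weight 1/720
  (U=0, Z=0, Y=2, W=0, X=1, V=2) weight 1/480
  (U=0, Z=0, Y=2, W=0, X=1, V=3) weight 1/720
  (U=1, Z=0, Y=2, W=0, X=0, V=0) weight 1/270
  … 87 more
Group by U:
  weight(U=0) = 1/8
  weight(U=1) = 2/9
Total weight = 1/8 + 2/9 = 25/72
P(U=0 | obs) = 1/8 / 25/72 = 9/25
P(U=1 | obs) = 2/9 / 25/72 = 16/25

P(U = 0 | obs) = 9/25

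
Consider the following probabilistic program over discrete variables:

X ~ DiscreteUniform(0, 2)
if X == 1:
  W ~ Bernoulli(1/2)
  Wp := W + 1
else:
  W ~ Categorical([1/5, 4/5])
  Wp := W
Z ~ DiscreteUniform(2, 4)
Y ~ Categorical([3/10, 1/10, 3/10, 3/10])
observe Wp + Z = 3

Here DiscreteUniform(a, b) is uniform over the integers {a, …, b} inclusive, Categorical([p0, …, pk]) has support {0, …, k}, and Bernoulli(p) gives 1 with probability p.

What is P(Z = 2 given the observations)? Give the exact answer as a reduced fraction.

P(Z = 2 | obs) = 21/25

Enumerate traces; 20 have nonzero weight after conditioning:
  (X=0, W=0, Z=3, Y=0) weight 1/150
  (X=0, W=0, Z=3, Y=1) weight 1/450
  (X=0, W=0, Z=3, Y=2) weight 1/150
  (X=0, W=0, Z=3, Y=3) weight 1/150
  (X=0, W=1, Z=2, Y=0) weight 2/75
  (X=0, W=1, Z=2, Y=1) weight 2/225
  (X=0, W=1, Z=2, Y=2) weight 2/75
  (X=0, W=1, Z=2, Y=3) weight 2/75
  … 12 more
Group by Z:
  weight(Z=2) = 7/30
  weight(Z=3) = 2/45
Total weight = 7/30 + 2/45 = 5/18
P(Z=2 | obs) = 7/30 / 5/18 = 21/25
P(Z=3 | obs) = 2/45 / 5/18 = 4/25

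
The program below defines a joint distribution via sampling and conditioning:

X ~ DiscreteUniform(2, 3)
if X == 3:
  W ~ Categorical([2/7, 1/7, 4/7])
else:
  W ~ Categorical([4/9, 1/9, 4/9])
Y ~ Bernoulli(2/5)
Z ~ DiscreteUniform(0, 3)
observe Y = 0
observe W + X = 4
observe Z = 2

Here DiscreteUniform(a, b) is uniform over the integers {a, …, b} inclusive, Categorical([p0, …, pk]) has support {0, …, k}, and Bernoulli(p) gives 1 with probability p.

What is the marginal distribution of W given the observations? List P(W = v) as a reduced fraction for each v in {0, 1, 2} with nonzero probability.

P(W=1) = 9/37, P(W=2) = 28/37

Enumerate traces; 2 have nonzero weight after conditioning:
  (X=2, W=2, Y=0, Z=2) weight 1/30
  (X=3, W=1, Y=0, Z=2) weight 3/280
Group by W:
  weight(W=1) = 3/280
  weight(W=2) = 1/30
Total weight = 3/280 + 1/30 = 37/840
P(W=1 | obs) = 3/280 / 37/840 = 9/37
P(W=2 | obs) = 1/30 / 37/840 = 28/37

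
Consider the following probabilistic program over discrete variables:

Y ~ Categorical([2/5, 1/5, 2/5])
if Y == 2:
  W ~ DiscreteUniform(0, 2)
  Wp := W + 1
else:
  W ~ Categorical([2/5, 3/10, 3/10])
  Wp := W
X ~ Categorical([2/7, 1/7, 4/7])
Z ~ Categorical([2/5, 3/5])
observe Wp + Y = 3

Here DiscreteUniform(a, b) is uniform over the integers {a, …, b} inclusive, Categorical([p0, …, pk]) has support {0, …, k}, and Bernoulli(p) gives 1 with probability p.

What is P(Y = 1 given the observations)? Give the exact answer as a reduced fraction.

Enumerate traces; 12 have nonzero weight after conditioning:
  (Y=1, W=2, X=0, Z=0) weight 6/875
  (Y=1, W=2, X=0, Z=1) weight 9/875
  (Y=1, W=2, X=1, Z=0) weight 3/875
  (Y=1, W=2, X=1, Z=1) weight 9/1750
  (Y=1, W=2, X=2, Z=0) weight 12/875
  (Y=1, W=2, X=2, Z=1) weight 18/875
  (Y=2, W=0, X=0, Z=0) weight 8/525
  (Y=2, W=0, X=0, Z=1) weight 4/175
  … 4 more
Group by Y:
  weight(Y=1) = 3/50
  weight(Y=2) = 2/15
Total weight = 3/50 + 2/15 = 29/150
P(Y=1 | obs) = 3/50 / 29/150 = 9/29
P(Y=2 | obs) = 2/15 / 29/150 = 20/29

P(Y = 1 | obs) = 9/29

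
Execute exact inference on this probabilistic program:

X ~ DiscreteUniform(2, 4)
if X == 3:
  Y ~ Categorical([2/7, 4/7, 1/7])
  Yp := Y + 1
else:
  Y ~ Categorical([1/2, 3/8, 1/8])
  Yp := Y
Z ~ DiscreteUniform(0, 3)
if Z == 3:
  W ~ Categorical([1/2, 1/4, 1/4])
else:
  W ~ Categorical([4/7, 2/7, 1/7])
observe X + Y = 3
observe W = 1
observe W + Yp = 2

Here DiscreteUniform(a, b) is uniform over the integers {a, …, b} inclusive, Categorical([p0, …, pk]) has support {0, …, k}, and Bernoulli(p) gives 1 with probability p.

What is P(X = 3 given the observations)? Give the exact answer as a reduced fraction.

P(X = 3 | obs) = 16/37

Enumerate traces; 8 have nonzero weight after conditioning:
  (X=2, Y=1, Z=0, W=1) weight 1/112
  (X=2, Y=1, Z=1, W=1) weight 1/112
  (X=2, Y=1, Z=2, W=1) weight 1/112
  (X=2, Y=1, Z=3, W=1) weight 1/128
  (X=3, Y=0, Z=0, W=1) weight 1/147
  (X=3, Y=0, Z=1, W=1) weight 1/147
  (X=3, Y=0, Z=2, W=1) weight 1/147
  (X=3, Y=0, Z=3, W=1) weight 1/168
Group by X:
  weight(X=2) = 31/896
  weight(X=3) = 31/1176
Total weight = 31/896 + 31/1176 = 1147/18816
P(X=2 | obs) = 31/896 / 1147/18816 = 21/37
P(X=3 | obs) = 31/1176 / 1147/18816 = 16/37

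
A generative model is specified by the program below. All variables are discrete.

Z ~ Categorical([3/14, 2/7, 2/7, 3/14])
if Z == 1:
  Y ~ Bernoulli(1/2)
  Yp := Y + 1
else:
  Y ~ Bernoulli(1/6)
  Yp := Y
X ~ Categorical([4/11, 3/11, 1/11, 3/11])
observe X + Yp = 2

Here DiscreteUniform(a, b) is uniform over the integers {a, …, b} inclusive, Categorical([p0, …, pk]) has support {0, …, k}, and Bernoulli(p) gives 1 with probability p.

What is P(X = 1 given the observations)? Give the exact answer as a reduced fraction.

Enumerate traces; 8 have nonzero weight after conditioning:
  (Z=0, Y=0, X=2) weight 5/308
  (Z=0, Y=1, X=1) weight 3/308
  (Z=1, Y=0, X=1) weight 3/77
  (Z=1, Y=1, X=0) weight 4/77
  (Z=2, Y=0, X=2) weight 5/231
  (Z=2, Y=1, X=1) weight 1/77
  (Z=3, Y=0, X=2) weight 5/308
  (Z=3, Y=1, X=1) weight 3/308
Group by X:
  weight(X=0) = 4/77
  weight(X=1) = 1/14
  weight(X=2) = 25/462
Total weight = 4/77 + 1/14 + 25/462 = 41/231
P(X=0 | obs) = 4/77 / 41/231 = 12/41
P(X=1 | obs) = 1/14 / 41/231 = 33/82
P(X=2 | obs) = 25/462 / 41/231 = 25/82

P(X = 1 | obs) = 33/82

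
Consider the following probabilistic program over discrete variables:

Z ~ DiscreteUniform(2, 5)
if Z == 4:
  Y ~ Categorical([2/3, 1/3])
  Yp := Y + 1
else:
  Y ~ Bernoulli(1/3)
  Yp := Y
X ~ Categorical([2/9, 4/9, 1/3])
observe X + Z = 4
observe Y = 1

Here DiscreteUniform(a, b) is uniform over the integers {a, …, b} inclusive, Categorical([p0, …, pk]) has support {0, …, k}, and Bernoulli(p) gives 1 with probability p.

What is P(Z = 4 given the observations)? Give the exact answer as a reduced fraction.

P(Z = 4 | obs) = 2/9

Enumerate traces; 3 have nonzero weight after conditioning:
  (Z=2, Y=1, X=2) weight 1/36
  (Z=3, Y=1, X=1) weight 1/27
  (Z=4, Y=1, X=0) weight 1/54
Group by Z:
  weight(Z=2) = 1/36
  weight(Z=3) = 1/27
  weight(Z=4) = 1/54
Total weight = 1/36 + 1/27 + 1/54 = 1/12
P(Z=2 | obs) = 1/36 / 1/12 = 1/3
P(Z=3 | obs) = 1/27 / 1/12 = 4/9
P(Z=4 | obs) = 1/54 / 1/12 = 2/9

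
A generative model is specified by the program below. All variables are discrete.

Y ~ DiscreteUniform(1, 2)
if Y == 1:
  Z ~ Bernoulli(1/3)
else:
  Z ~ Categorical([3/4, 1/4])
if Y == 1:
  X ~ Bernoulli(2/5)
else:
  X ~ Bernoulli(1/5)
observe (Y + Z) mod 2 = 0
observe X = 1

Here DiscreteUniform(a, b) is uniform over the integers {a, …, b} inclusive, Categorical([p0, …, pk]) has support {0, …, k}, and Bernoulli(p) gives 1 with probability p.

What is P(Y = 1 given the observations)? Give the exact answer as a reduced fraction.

P(Y = 1 | obs) = 8/17

Enumerate traces; 2 have nonzero weight after conditioning:
  (Y=1, Z=1, X=1) weight 1/15
  (Y=2, Z=0, X=1) weight 3/40
Group by Y:
  weight(Y=1) = 1/15
  weight(Y=2) = 3/40
Total weight = 1/15 + 3/40 = 17/120
P(Y=1 | obs) = 1/15 / 17/120 = 8/17
P(Y=2 | obs) = 3/40 / 17/120 = 9/17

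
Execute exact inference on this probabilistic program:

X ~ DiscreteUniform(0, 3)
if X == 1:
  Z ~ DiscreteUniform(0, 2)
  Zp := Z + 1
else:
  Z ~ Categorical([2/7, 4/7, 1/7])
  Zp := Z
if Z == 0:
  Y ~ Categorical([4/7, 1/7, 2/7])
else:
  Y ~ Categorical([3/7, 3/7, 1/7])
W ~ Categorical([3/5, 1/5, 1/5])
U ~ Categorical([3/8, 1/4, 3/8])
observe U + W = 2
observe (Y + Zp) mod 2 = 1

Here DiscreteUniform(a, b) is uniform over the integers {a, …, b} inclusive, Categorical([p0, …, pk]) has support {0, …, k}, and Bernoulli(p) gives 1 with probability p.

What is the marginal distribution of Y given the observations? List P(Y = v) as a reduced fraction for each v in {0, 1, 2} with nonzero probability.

Enumerate traces; 51 have nonzero weight after conditioning:
  (X=0, Z=0, Y=1, W=0, U=2) weight 9/3920
  (X=0, Z=0, Y=1, W=1, U=1) weight 1/1960
  (X=0, Z=0, Y=1, W=2, U=0) weight 3/3920
  (X=0, Z=1, Y=0, W=0, U=2) weight 27/1960
  (X=0, Z=1, Y=0, W=1, U=1) weight 3/980
  (X=0, Z=1, Y=0, W=2, U=0) weight 9/1960
  (X=0, Z=1, Y=2, W=0, U=2) weight 9/1960
  (X=0, Z=1, Y=2, W=1, U=1) weight 1/980
  … 43 more
Group by Y:
  weight(Y=0) = 157/1680
  weight(Y=1) = 11/280
  weight(Y=2) = 19/560
Total weight = 157/1680 + 11/280 + 19/560 = 1/6
P(Y=0 | obs) = 157/1680 / 1/6 = 157/280
P(Y=1 | obs) = 11/280 / 1/6 = 33/140
P(Y=2 | obs) = 19/560 / 1/6 = 57/280

P(Y=0) = 157/280, P(Y=1) = 33/140, P(Y=2) = 57/280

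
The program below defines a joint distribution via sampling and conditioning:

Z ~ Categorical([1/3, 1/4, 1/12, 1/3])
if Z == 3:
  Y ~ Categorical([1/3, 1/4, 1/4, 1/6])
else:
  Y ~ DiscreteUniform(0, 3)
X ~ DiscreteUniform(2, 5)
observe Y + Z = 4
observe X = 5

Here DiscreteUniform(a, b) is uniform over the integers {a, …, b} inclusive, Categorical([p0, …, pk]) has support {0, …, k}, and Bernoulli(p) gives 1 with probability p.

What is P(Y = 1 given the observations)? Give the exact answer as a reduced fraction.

P(Y = 1 | obs) = 1/2

Enumerate traces; 3 have nonzero weight after conditioning:
  (Z=1, Y=3, X=5) weight 1/64
  (Z=2, Y=2, X=5) weight 1/192
  (Z=3, Y=1, X=5) weight 1/48
Group by Y:
  weight(Y=1) = 1/48
  weight(Y=2) = 1/192
  weight(Y=3) = 1/64
Total weight = 1/48 + 1/192 + 1/64 = 1/24
P(Y=1 | obs) = 1/48 / 1/24 = 1/2
P(Y=2 | obs) = 1/192 / 1/24 = 1/8
P(Y=3 | obs) = 1/64 / 1/24 = 3/8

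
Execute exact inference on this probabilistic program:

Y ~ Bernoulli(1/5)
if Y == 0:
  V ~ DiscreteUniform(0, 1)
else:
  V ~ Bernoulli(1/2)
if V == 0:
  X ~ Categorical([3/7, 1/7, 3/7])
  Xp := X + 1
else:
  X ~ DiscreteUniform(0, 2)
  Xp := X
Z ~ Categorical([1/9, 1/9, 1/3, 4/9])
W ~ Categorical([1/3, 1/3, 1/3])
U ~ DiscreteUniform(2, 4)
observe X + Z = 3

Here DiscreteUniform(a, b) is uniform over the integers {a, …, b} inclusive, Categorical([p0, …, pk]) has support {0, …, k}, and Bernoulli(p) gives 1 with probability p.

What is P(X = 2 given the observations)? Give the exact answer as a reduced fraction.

P(X = 2 | obs) = 8/55

Enumerate traces; 108 have nonzero weight after conditioning:
  (Y=0, V=0, X=0, Z=3, W=0, U=2) weight 8/945
  (Y=0, V=0, X=0, Z=3, W=0, U=3) weight 8/945
  (Y=0, V=0, X=0, Z=3, W=0, U=4) weight 8/945
  (Y=0, V=0, X=0, Z=3, W=1, U=2) weight 8/945
  (Y=0, V=0, X=0, Z=3, W=1, U=3) weight 8/945
  (Y=0, V=0, X=0, Z=3, W=1, U=4) weight 8/945
  (Y=0, V=0, X=0, Z=3, W=2, U=2) weight 8/945
  (Y=0, V=0, X=0, Z=3, W=2, U=3) weight 8/945
  (Y=0, V=0, X=1, Z=2, W=0, U=2) weight 2/945
  (Y=0, V=0, X=2, Z=1, W=0, U=2) weight 2/945
  … 98 more
Group by X:
  weight(X=0) = 32/189
  weight(X=1) = 5/63
  weight(X=2) = 8/189
Total weight = 32/189 + 5/63 + 8/189 = 55/189
P(X=0 | obs) = 32/189 / 55/189 = 32/55
P(X=1 | obs) = 5/63 / 55/189 = 3/11
P(X=2 | obs) = 8/189 / 55/189 = 8/55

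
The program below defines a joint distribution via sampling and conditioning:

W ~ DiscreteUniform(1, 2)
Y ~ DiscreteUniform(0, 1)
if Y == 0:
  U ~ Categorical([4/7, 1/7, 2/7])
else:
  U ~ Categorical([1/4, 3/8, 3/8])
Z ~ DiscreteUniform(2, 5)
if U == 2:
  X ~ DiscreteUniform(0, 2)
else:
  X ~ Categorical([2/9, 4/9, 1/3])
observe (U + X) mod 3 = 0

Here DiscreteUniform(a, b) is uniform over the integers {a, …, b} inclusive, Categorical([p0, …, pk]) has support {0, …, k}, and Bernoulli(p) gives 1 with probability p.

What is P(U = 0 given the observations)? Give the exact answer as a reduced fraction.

P(U = 0 | obs) = 46/145

Enumerate traces; 48 have nonzero weight after conditioning:
  (W=1, Y=0, U=0, Z=2, X=0) weight 1/126
  (W=1, Y=0, U=0, Z=3, X=0) weight 1/126
  (W=1, Y=0, U=0, Z=4, X=0) weight 1/126
  (W=1, Y=0, U=0, Z=5, X=0) weight 1/126
  (W=1, Y=0, U=1, Z=2, X=2) weight 1/336
  (W=1, Y=0, U=1, Z=3, X=2) weight 1/336
  (W=1, Y=0, U=1, Z=4, X=2) weight 1/336
  (W=1, Y=0, U=1, Z=5, X=2) weight 1/336
  (W=1, Y=0, U=2, Z=2, X=1) weight 1/168
  … 39 more
Group by U:
  weight(U=0) = 23/252
  weight(U=1) = 29/336
  weight(U=2) = 37/336
Total weight = 23/252 + 29/336 + 37/336 = 145/504
P(U=0 | obs) = 23/252 / 145/504 = 46/145
P(U=1 | obs) = 29/336 / 145/504 = 3/10
P(U=2 | obs) = 37/336 / 145/504 = 111/290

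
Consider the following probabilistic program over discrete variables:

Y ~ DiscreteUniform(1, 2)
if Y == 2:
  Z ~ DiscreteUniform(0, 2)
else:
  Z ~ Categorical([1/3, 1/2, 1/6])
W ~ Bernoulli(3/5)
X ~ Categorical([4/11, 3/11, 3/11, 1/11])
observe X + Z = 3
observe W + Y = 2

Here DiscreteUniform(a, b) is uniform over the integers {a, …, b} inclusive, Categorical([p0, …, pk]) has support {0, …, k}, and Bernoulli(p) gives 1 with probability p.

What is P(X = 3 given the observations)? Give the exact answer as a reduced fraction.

P(X = 3 | obs) = 1/7

Enumerate traces; 6 have nonzero weight after conditioning:
  (Y=1, Z=0, W=1, X=3) weight 1/110
  (Y=1, Z=1, W=1, X=2) weight 9/220
  (Y=1, Z=2, W=1, X=1) weight 3/220
  (Y=2, Z=0, W=0, X=3) weight 1/165
  (Y=2, Z=1, W=0, X=2) weight 1/55
  (Y=2, Z=2, W=0, X=1) weight 1/55
Group by X:
  weight(X=1) = 7/220
  weight(X=2) = 13/220
  weight(X=3) = 1/66
Total weight = 7/220 + 13/220 + 1/66 = 7/66
P(X=1 | obs) = 7/220 / 7/66 = 3/10
P(X=2 | obs) = 13/220 / 7/66 = 39/70
P(X=3 | obs) = 1/66 / 7/66 = 1/7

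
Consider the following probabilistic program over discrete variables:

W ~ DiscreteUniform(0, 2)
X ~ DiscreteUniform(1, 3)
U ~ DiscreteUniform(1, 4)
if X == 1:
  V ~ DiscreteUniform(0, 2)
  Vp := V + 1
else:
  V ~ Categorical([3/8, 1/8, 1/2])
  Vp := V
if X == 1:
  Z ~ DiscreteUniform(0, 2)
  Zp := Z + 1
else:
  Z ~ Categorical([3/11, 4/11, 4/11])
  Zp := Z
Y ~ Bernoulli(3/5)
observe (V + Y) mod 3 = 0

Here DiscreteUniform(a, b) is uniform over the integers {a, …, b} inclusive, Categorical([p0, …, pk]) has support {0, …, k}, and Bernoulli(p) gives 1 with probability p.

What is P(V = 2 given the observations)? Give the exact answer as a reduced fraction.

P(V = 2 | obs) = 24/37

Enumerate traces; 216 have nonzero weight after conditioning:
  (W=0, X=1, U=1, V=0, Z=0, Y=0) weight 1/810
  (W=0, X=1, U=1, V=0, Z=1, Y=0) weight 1/810
  (W=0, X=1, U=1, V=0, Z=2, Y=0) weight 1/810
  (W=0, X=1, U=1, V=2, Z=0, Y=1) weight 1/540
  (W=0, X=1, U=1, V=2, Z=1, Y=1) weight 1/540
  (W=0, X=1, U=1, V=2, Z=2, Y=1) weight 1/540
  (W=0, X=1, U=2, V=0, Z=0, Y=0) weight 1/810
  (W=0, X=1, U=2, V=0, Z=1, Y=0) weight 1/810
  … 208 more
Group by V:
  weight(V=0) = 13/90
  weight(V=2) = 4/15
Total weight = 13/90 + 4/15 = 37/90
P(V=0 | obs) = 13/90 / 37/90 = 13/37
P(V=2 | obs) = 4/15 / 37/90 = 24/37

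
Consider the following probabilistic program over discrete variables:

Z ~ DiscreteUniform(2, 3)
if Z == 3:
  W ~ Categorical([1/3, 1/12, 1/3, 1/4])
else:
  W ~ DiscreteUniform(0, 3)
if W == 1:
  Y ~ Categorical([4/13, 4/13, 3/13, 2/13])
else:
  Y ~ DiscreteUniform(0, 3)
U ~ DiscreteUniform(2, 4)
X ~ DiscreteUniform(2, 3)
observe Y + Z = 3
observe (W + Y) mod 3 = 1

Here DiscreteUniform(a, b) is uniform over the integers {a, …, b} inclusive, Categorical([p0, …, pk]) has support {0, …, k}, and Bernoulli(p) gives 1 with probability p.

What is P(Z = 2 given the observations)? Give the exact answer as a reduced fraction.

P(Z = 2 | obs) = 39/47

Enumerate traces; 18 have nonzero weight after conditioning:
  (Z=2, W=0, Y=1, U=2, X=2) weight 1/192
  (Z=2, W=0, Y=1, U=2, X=3) weight 1/192
  (Z=2, W=0, Y=1, U=3, X=2) weight 1/192
  (Z=2, W=0, Y=1, U=3, X=3) weight 1/192
  (Z=2, W=0, Y=1, U=4, X=2) weight 1/192
  (Z=2, W=0, Y=1, U=4, X=3) weight 1/192
  (Z=2, W=3, Y=1, U=2, X=2) weight 1/192
  (Z=2, W=3, Y=1, U=2, X=3) weight 1/192
  (Z=3, W=1, Y=0, U=2, X=2) weight 1/468
  … 9 more
Group by Z:
  weight(Z=2) = 1/16
  weight(Z=3) = 1/78
Total weight = 1/16 + 1/78 = 47/624
P(Z=2 | obs) = 1/16 / 47/624 = 39/47
P(Z=3 | obs) = 1/78 / 47/624 = 8/47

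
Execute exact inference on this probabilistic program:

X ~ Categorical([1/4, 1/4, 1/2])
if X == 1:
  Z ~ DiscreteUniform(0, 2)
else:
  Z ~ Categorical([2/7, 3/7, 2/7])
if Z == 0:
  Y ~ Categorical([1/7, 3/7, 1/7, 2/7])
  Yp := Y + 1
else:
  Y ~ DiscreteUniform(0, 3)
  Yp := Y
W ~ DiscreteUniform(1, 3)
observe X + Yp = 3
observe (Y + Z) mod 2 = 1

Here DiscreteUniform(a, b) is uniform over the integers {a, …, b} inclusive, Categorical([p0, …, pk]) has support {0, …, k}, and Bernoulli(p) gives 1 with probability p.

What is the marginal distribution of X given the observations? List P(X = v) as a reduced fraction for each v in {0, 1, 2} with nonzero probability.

P(X=0) = 6/37, P(X=1) = 19/37, P(X=2) = 12/37

Enumerate traces; 12 have nonzero weight after conditioning:
  (X=0, Z=2, Y=3, W=1) weight 1/168
  (X=0, Z=2, Y=3, W=2) weight 1/168
  (X=0, Z=2, Y=3, W=3) weight 1/168
  (X=1, Z=0, Y=1, W=1) weight 1/84
  (X=1, Z=0, Y=1, W=2) weight 1/84
  (X=1, Z=0, Y=1, W=3) weight 1/84
  (X=1, Z=1, Y=2, W=1) weight 1/144
  (X=1, Z=1, Y=2, W=2) weight 1/144
  (X=2, Z=2, Y=1, W=1) weight 1/84
  … 3 more
Group by X:
  weight(X=0) = 1/56
  weight(X=1) = 19/336
  weight(X=2) = 1/28
Total weight = 1/56 + 19/336 + 1/28 = 37/336
P(X=0 | obs) = 1/56 / 37/336 = 6/37
P(X=1 | obs) = 19/336 / 37/336 = 19/37
P(X=2 | obs) = 1/28 / 37/336 = 12/37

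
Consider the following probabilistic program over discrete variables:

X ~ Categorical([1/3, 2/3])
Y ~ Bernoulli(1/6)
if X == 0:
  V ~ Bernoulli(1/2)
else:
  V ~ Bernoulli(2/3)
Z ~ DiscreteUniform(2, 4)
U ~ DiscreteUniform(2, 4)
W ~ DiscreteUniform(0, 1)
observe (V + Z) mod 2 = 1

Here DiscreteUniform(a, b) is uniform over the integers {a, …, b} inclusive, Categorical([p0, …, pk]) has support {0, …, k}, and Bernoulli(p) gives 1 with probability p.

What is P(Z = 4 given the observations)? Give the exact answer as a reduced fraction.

P(Z = 4 | obs) = 11/29

Enumerate traces; 72 have nonzero weight after conditioning:
  (X=0, Y=0, V=0, Z=3, U=2, W=0) weight 5/648
  (X=0, Y=0, V=0, Z=3, U=2, W=1) weight 5/648
  (X=0, Y=0, V=0, Z=3, U=3, W=0) weight 5/648
  (X=0, Y=0, V=0, Z=3, U=3, W=1) weight 5/648
  (X=0, Y=0, V=0, Z=3, U=4, W=0) weight 5/648
  (X=0, Y=0, V=0, Z=3, U=4, W=1) weight 5/648
  (X=0, Y=0, V=1, Z=2, U=2, W=0) weight 5/648
  (X=0, Y=0, V=1, Z=2, U=2, W=1) weight 5/648
  (X=0, Y=0, V=1, Z=4, U=2, W=0) weight 5/648
  … 63 more
Group by Z:
  weight(Z=2) = 11/54
  weight(Z=3) = 7/54
  weight(Z=4) = 11/54
Total weight = 11/54 + 7/54 + 11/54 = 29/54
P(Z=2 | obs) = 11/54 / 29/54 = 11/29
P(Z=3 | obs) = 7/54 / 29/54 = 7/29
P(Z=4 | obs) = 11/54 / 29/54 = 11/29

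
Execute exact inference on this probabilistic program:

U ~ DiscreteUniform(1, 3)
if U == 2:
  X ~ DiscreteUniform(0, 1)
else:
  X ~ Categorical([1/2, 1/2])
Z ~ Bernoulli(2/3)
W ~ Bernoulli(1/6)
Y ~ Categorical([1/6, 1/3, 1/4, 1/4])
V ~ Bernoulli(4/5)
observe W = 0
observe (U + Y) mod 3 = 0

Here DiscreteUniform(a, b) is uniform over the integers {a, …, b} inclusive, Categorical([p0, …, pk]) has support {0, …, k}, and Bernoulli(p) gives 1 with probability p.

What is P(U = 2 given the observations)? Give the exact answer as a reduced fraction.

P(U = 2 | obs) = 1/3

Enumerate traces; 32 have nonzero weight after conditioning:
  (U=1, X=0, Z=0, W=0, Y=2, V=0) weight 1/432
  (U=1, X=0, Z=0, W=0, Y=2, V=1) weight 1/108
  (U=1, X=0, Z=1, W=0, Y=2, V=0) weight 1/216
  (U=1, X=0, Z=1, W=0, Y=2, V=1) weight 1/54
  (U=1, X=1, Z=0, W=0, Y=2, V=0) weight 1/432
  (U=1, X=1, Z=0, W=0, Y=2, V=1) weight 1/108
  (U=1, X=1, Z=1, W=0, Y=2, V=0) weight 1/216
  (U=1, X=1, Z=1, W=0, Y=2, V=1) weight 1/54
  (U=2, X=0, Z=0, W=0, Y=1, V=0) weight 1/324
  (U=3, X=0, Z=0, W=0, Y=0, V=0) weight 1/648
  … 22 more
Group by U:
  weight(U=1) = 5/72
  weight(U=2) = 5/54
  weight(U=3) = 25/216
Total weight = 5/72 + 5/54 + 25/216 = 5/18
P(U=1 | obs) = 5/72 / 5/18 = 1/4
P(U=2 | obs) = 5/54 / 5/18 = 1/3
P(U=3 | obs) = 25/216 / 5/18 = 5/12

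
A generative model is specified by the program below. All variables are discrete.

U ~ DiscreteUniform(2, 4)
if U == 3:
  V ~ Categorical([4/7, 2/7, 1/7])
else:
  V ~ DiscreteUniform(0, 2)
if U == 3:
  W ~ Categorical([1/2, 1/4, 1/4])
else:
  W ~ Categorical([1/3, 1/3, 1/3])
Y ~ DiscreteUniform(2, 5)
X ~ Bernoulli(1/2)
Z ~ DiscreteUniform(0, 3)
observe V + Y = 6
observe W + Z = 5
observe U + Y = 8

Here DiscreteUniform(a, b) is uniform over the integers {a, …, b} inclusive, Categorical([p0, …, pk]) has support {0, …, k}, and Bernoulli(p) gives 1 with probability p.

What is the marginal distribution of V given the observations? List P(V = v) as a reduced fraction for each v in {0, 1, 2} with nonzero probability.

Enumerate traces; 4 have nonzero weight after conditioning:
  (U=3, V=1, W=2, Y=5, X=0, Z=3) weight 1/1344
  (U=3, V=1, W=2, Y=5, X=1, Z=3) weight 1/1344
  (U=4, V=2, W=2, Y=4, X=0, Z=3) weight 1/864
  (U=4, V=2, W=2, Y=4, X=1, Z=3) weight 1/864
Group by V:
  weight(V=1) = 1/672
  weight(V=2) = 1/432
Total weight = 1/672 + 1/432 = 23/6048
P(V=1 | obs) = 1/672 / 23/6048 = 9/23
P(V=2 | obs) = 1/432 / 23/6048 = 14/23

P(V=1) = 9/23, P(V=2) = 14/23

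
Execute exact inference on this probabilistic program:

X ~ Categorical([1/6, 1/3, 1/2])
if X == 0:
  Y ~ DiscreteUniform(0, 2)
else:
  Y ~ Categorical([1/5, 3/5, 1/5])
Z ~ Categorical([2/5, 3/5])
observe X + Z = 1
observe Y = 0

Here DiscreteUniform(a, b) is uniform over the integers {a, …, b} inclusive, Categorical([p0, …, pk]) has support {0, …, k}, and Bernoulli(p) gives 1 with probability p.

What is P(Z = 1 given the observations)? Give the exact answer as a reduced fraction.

P(Z = 1 | obs) = 5/9

Enumerate traces; 2 have nonzero weight after conditioning:
  (X=0, Y=0, Z=1) weight 1/30
  (X=1, Y=0, Z=0) weight 2/75
Group by Z:
  weight(Z=0) = 2/75
  weight(Z=1) = 1/30
Total weight = 2/75 + 1/30 = 3/50
P(Z=0 | obs) = 2/75 / 3/50 = 4/9
P(Z=1 | obs) = 1/30 / 3/50 = 5/9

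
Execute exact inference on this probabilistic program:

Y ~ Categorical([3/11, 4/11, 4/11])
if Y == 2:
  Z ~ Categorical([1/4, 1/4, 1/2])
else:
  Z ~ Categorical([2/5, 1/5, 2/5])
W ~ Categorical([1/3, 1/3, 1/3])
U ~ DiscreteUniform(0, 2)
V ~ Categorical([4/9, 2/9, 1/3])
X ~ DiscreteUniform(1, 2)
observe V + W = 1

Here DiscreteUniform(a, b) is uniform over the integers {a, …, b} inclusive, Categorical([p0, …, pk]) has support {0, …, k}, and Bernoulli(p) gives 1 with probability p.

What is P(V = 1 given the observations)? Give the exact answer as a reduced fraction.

P(V = 1 | obs) = 1/3

Enumerate traces; 108 have nonzero weight after conditioning:
  (Y=0, Z=0, W=0, U=0, V=1, X=1) weight 2/1485
  (Y=0, Z=0, W=0, U=0, V=1, X=2) weight 2/1485
  (Y=0, Z=0, W=0, U=1, V=1, X=1) weight 2/1485
  (Y=0, Z=0, W=0, U=1, V=1, X=2) weight 2/1485
  (Y=0, Z=0, W=0, U=2, V=1, X=1) weight 2/1485
  (Y=0, Z=0, W=0, U=2, V=1, X=2) weight 2/1485
  (Y=0, Z=0, W=1, U=0, V=0, X=1) weight 4/1485
  (Y=0, Z=0, W=1, U=0, V=0, X=2) weight 4/1485
  … 100 more
Group by V:
  weight(V=0) = 4/27
  weight(V=1) = 2/27
Total weight = 4/27 + 2/27 = 2/9
P(V=0 | obs) = 4/27 / 2/9 = 2/3
P(V=1 | obs) = 2/27 / 2/9 = 1/3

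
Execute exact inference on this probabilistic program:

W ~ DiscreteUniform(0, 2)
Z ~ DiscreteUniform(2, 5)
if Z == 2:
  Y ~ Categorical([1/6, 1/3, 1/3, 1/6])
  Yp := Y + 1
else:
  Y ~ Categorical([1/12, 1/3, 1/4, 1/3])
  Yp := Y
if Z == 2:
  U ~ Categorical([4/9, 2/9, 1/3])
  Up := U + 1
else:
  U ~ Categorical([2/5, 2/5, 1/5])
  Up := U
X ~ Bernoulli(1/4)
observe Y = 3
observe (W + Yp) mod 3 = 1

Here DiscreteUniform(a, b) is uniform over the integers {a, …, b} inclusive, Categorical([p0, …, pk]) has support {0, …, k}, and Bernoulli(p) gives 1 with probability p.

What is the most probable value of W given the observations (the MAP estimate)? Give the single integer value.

Enumerate traces; 24 have nonzero weight after conditioning:
  (W=0, Z=2, Y=3, U=0, X=0) weight 1/216
  (W=0, Z=2, Y=3, U=0, X=1) weight 1/648
  (W=0, Z=2, Y=3, U=1, X=0) weight 1/432
  (W=0, Z=2, Y=3, U=1, X=1) weight 1/1296
  (W=0, Z=2, Y=3, U=2, X=0) weight 1/288
  (W=0, Z=2, Y=3, U=2, X=1) weight 1/864
  (W=1, Z=3, Y=3, U=0, X=0) weight 1/120
  (W=1, Z=3, Y=3, U=0, X=1) weight 1/360
  … 16 more
Group by W:
  weight(W=0) = 1/72
  weight(W=1) = 1/12
Total weight = 1/72 + 1/12 = 7/72
P(W=0 | obs) = 1/72 / 7/72 = 1/7
P(W=1 | obs) = 1/12 / 7/72 = 6/7
argmax = 1

argmax_v P(W = v | obs) = 1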